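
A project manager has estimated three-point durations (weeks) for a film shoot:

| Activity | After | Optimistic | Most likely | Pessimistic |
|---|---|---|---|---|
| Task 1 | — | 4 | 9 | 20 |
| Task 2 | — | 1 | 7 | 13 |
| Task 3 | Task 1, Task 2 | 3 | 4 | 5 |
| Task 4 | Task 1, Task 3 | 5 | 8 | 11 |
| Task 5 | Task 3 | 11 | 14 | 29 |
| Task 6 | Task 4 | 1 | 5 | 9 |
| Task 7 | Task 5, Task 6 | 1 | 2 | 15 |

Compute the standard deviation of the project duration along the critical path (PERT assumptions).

te_Task 1 = (4 + 4·9 + 20)/6 = 60/6 = 10; σ²_Task 1 = ((20−4)/6)² = 7.111
te_Task 2 = (1 + 4·7 + 13)/6 = 42/6 = 7; σ²_Task 2 = ((13−1)/6)² = 4.000
te_Task 3 = (3 + 4·4 + 5)/6 = 24/6 = 4; σ²_Task 3 = ((5−3)/6)² = 0.111
te_Task 4 = (5 + 4·8 + 11)/6 = 48/6 = 8; σ²_Task 4 = ((11−5)/6)² = 1.000
te_Task 5 = (11 + 4·14 + 29)/6 = 96/6 = 16; σ²_Task 5 = ((29−11)/6)² = 9.000
te_Task 6 = (1 + 4·5 + 9)/6 = 30/6 = 5; σ²_Task 6 = ((9−1)/6)² = 1.778
te_Task 7 = (1 + 4·2 + 15)/6 = 24/6 = 4; σ²_Task 7 = ((15−1)/6)² = 5.444

Forward pass:
ES_Task 1 = 0; EF_Task 1 = 10
ES_Task 2 = 0; EF_Task 2 = 7
ES_Task 3 = max(EF_Task 1=10, EF_Task 2=7) = 10; EF_Task 3 = 10+4 = 14
ES_Task 4 = max(EF_Task 1=10, EF_Task 3=14) = 14; EF_Task 4 = 14+8 = 22
ES_Task 5 = 14; EF_Task 5 = 14+16 = 30
ES_Task 6 = 22; EF_Task 6 = 22+5 = 27
ES_Task 7 = max(EF_Task 5=30, EF_Task 6=27) = 30; EF_Task 7 = 30+4 = 34
Expected project duration μ = 34 weeks. Critical path: Task 1 → Task 3 → Task 5 → Task 7.

Variance along critical path = 7.111 + 0.111 + 9.000 + 5.444 = 21.667
σ = √21.667 = 4.655 weeks

4.65 weeks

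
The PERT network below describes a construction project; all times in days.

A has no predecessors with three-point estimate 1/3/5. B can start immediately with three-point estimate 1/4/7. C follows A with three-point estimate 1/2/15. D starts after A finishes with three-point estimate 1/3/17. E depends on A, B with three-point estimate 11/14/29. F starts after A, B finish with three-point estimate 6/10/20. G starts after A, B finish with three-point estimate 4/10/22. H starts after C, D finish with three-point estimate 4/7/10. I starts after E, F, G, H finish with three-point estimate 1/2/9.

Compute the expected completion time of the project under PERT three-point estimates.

te_A = (1 + 4·3 + 5)/6 = 18/6 = 3
te_B = (1 + 4·4 + 7)/6 = 24/6 = 4
te_C = (1 + 4·2 + 15)/6 = 24/6 = 4
te_D = (1 + 4·3 + 17)/6 = 30/6 = 5
te_E = (11 + 4·14 + 29)/6 = 96/6 = 16
te_F = (6 + 4·10 + 20)/6 = 66/6 = 11
te_G = (4 + 4·10 + 22)/6 = 66/6 = 11
te_H = (4 + 4·7 + 10)/6 = 42/6 = 7
te_I = (1 + 4·2 + 9)/6 = 18/6 = 3

Forward pass:
ES_A = 0; EF_A = 3
ES_B = 0; EF_B = 4
ES_C = 3; EF_C = 3+4 = 7
ES_D = 3; EF_D = 3+5 = 8
ES_E = max(EF_A=3, EF_B=4) = 4; EF_E = 4+16 = 20
ES_F = max(EF_A=3, EF_B=4) = 4; EF_F = 4+11 = 15
ES_G = max(EF_A=3, EF_B=4) = 4; EF_G = 4+11 = 15
ES_H = max(EF_C=7, EF_D=8) = 8; EF_H = 8+7 = 15
ES_I = max(EF_E=20, EF_F=15, EF_G=15, EF_H=15) = 20; EF_I = 20+3 = 23
Expected project duration μ = 23 days. Critical path: B → E → I.

23 days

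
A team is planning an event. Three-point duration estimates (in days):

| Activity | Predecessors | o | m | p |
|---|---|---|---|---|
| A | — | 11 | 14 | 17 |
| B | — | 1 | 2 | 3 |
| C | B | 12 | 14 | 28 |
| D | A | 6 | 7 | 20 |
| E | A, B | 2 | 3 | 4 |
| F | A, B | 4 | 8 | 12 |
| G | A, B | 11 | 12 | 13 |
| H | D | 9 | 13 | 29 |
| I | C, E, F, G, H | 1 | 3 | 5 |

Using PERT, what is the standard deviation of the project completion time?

te_A = (11 + 4·14 + 17)/6 = 84/6 = 14; σ²_A = ((17−11)/6)² = 1.000
te_B = (1 + 4·2 + 3)/6 = 12/6 = 2; σ²_B = ((3−1)/6)² = 0.111
te_C = (12 + 4·14 + 28)/6 = 96/6 = 16; σ²_C = ((28−12)/6)² = 7.111
te_D = (6 + 4·7 + 20)/6 = 54/6 = 9; σ²_D = ((20−6)/6)² = 5.444
te_E = (2 + 4·3 + 4)/6 = 18/6 = 3; σ²_E = ((4−2)/6)² = 0.111
te_F = (4 + 4·8 + 12)/6 = 48/6 = 8; σ²_F = ((12−4)/6)² = 1.778
te_G = (11 + 4·12 + 13)/6 = 72/6 = 12; σ²_G = ((13−11)/6)² = 0.111
te_H = (9 + 4·13 + 29)/6 = 90/6 = 15; σ²_H = ((29−9)/6)² = 11.111
te_I = (1 + 4·3 + 5)/6 = 18/6 = 3; σ²_I = ((5−1)/6)² = 0.444

Forward pass:
ES_A = 0; EF_A = 14
ES_B = 0; EF_B = 2
ES_C = 2; EF_C = 2+16 = 18
ES_D = 14; EF_D = 14+9 = 23
ES_E = max(EF_A=14, EF_B=2) = 14; EF_E = 14+3 = 17
ES_F = max(EF_A=14, EF_B=2) = 14; EF_F = 14+8 = 22
ES_G = max(EF_A=14, EF_B=2) = 14; EF_G = 14+12 = 26
ES_H = 23; EF_H = 23+15 = 38
ES_I = max(EF_C=18, EF_E=17, EF_F=22, EF_G=26, EF_H=38) = 38; EF_I = 38+3 = 41
Expected project duration μ = 41 days. Critical path: A → D → H → I.

Variance along critical path = 1.000 + 5.444 + 11.111 + 0.444 = 18.000
σ = √18.000 = 4.243 days

4.24 days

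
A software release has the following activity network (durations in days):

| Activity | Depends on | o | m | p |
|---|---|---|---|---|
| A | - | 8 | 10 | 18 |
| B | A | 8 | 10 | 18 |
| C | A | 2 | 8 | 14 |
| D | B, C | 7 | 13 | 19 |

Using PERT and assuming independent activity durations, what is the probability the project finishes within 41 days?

te_A = (8 + 4·10 + 18)/6 = 66/6 = 11; σ²_A = ((18−8)/6)² = 2.778
te_B = (8 + 4·10 + 18)/6 = 66/6 = 11; σ²_B = ((18−8)/6)² = 2.778
te_C = (2 + 4·8 + 14)/6 = 48/6 = 8; σ²_C = ((14−2)/6)² = 4.000
te_D = (7 + 4·13 + 19)/6 = 78/6 = 13; σ²_D = ((19−7)/6)² = 4.000

Forward pass:
ES_A = 0; EF_A = 11
ES_B = 11; EF_B = 11+11 = 22
ES_C = 11; EF_C = 11+8 = 19
ES_D = max(EF_B=22, EF_C=19) = 22; EF_D = 22+13 = 35
Expected project duration μ = 35 days. Critical path: A → B → D.

Variance along critical path = 2.778 + 2.778 + 4.000 = 9.556; σ = √9.556 = 3.091 days.
Z = (41 − 35) / 3.091 = 1.941
P(T ≤ 41) = Φ(1.941) ≈ 0.974

0.974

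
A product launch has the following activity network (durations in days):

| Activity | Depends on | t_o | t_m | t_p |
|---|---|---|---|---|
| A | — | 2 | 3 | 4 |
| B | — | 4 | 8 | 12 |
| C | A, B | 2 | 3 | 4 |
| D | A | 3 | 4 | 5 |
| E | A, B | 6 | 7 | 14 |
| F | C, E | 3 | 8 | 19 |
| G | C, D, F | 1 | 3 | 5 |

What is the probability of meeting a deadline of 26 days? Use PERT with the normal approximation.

te_A = (2 + 4·3 + 4)/6 = 18/6 = 3; σ²_A = ((4−2)/6)² = 0.111
te_B = (4 + 4·8 + 12)/6 = 48/6 = 8; σ²_B = ((12−4)/6)² = 1.778
te_C = (2 + 4·3 + 4)/6 = 18/6 = 3; σ²_C = ((4−2)/6)² = 0.111
te_D = (3 + 4·4 + 5)/6 = 24/6 = 4; σ²_D = ((5−3)/6)² = 0.111
te_E = (6 + 4·7 + 14)/6 = 48/6 = 8; σ²_E = ((14−6)/6)² = 1.778
te_F = (3 + 4·8 + 19)/6 = 54/6 = 9; σ²_F = ((19−3)/6)² = 7.111
te_G = (1 + 4·3 + 5)/6 = 18/6 = 3; σ²_G = ((5−1)/6)² = 0.444

Forward pass:
ES_A = 0; EF_A = 3
ES_B = 0; EF_B = 8
ES_C = max(EF_A=3, EF_B=8) = 8; EF_C = 8+3 = 11
ES_D = 3; EF_D = 3+4 = 7
ES_E = max(EF_A=3, EF_B=8) = 8; EF_E = 8+8 = 16
ES_F = max(EF_C=11, EF_E=16) = 16; EF_F = 16+9 = 25
ES_G = max(EF_C=11, EF_D=7, EF_F=25) = 25; EF_G = 25+3 = 28
Expected project duration μ = 28 days. Critical path: B → E → F → G.

Variance along critical path = 1.778 + 1.778 + 7.111 + 0.444 = 11.111; σ = √11.111 = 3.333 days.
Z = (26 − 28) / 3.333 = -0.600
P(T ≤ 26) = Φ(-0.600) ≈ 0.274

0.274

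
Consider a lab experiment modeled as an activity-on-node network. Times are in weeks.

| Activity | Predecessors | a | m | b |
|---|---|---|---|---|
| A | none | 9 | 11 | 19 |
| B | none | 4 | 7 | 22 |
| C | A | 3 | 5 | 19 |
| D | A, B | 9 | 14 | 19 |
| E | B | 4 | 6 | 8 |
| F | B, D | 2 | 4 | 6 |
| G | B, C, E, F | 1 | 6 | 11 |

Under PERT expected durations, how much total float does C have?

te_A = (9 + 4·11 + 19)/6 = 72/6 = 12
te_B = (4 + 4·7 + 22)/6 = 54/6 = 9
te_C = (3 + 4·5 + 19)/6 = 42/6 = 7
te_D = (9 + 4·14 + 19)/6 = 84/6 = 14
te_E = (4 + 4·6 + 8)/6 = 36/6 = 6
te_F = (2 + 4·4 + 6)/6 = 24/6 = 4
te_G = (1 + 4·6 + 11)/6 = 36/6 = 6

Forward pass:
ES_A = 0; EF_A = 12
ES_B = 0; EF_B = 9
ES_C = 12; EF_C = 12+7 = 19
ES_D = max(EF_A=12, EF_B=9) = 12; EF_D = 12+14 = 26
ES_E = 9; EF_E = 9+6 = 15
ES_F = max(EF_B=9, EF_D=26) = 26; EF_F = 26+4 = 30
ES_G = max(EF_B=9, EF_C=19, EF_E=15, EF_F=30) = 30; EF_G = 30+6 = 36
Expected project duration μ = 36 weeks. Critical path: A → D → F → G.

Backward pass:
LF_G = 36; LS_G = 36−6 = 30
LF_F = LS_G = 30; LS_F = 30−4 = 26
LF_E = LS_G = 30; LS_E = 30−6 = 24
LF_D = LS_F = 26; LS_D = 26−14 = 12
LF_C = LS_G = 30; LS_C = 30−7 = 23
LF_B = min(LS_D=12, LS_E=24, LS_F=26, LS_G=30) = 12; LS_B = 12−9 = 3
LF_A = min(LS_C=23, LS_D=12) = 12; LS_A = 12−12 = 0
Slack_C = LS_C − ES_C = 23 − 12 = 11

11 weeks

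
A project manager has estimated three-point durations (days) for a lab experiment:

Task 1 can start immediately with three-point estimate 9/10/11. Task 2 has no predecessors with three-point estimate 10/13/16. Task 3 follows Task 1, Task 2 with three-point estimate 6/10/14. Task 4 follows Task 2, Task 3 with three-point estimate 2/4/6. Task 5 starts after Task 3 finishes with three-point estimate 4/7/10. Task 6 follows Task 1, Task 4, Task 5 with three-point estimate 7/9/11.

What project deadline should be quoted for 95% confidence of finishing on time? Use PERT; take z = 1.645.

te_Task 1 = (9 + 4·10 + 11)/6 = 60/6 = 10; σ²_Task 1 = ((11−9)/6)² = 0.111
te_Task 2 = (10 + 4·13 + 16)/6 = 78/6 = 13; σ²_Task 2 = ((16−10)/6)² = 1.000
te_Task 3 = (6 + 4·10 + 14)/6 = 60/6 = 10; σ²_Task 3 = ((14−6)/6)² = 1.778
te_Task 4 = (2 + 4·4 + 6)/6 = 24/6 = 4; σ²_Task 4 = ((6−2)/6)² = 0.444
te_Task 5 = (4 + 4·7 + 10)/6 = 42/6 = 7; σ²_Task 5 = ((10−4)/6)² = 1.000
te_Task 6 = (7 + 4·9 + 11)/6 = 54/6 = 9; σ²_Task 6 = ((11−7)/6)² = 0.444

Forward pass:
ES_Task 1 = 0; EF_Task 1 = 10
ES_Task 2 = 0; EF_Task 2 = 13
ES_Task 3 = max(EF_Task 1=10, EF_Task 2=13) = 13; EF_Task 3 = 13+10 = 23
ES_Task 4 = max(EF_Task 2=13, EF_Task 3=23) = 23; EF_Task 4 = 23+4 = 27
ES_Task 5 = 23; EF_Task 5 = 23+7 = 30
ES_Task 6 = max(EF_Task 1=10, EF_Task 4=27, EF_Task 5=30) = 30; EF_Task 6 = 30+9 = 39
Expected project duration μ = 39 days. Critical path: Task 2 → Task 3 → Task 5 → Task 6.

Variance along critical path = 1.000 + 1.778 + 1.000 + 0.444 = 4.222; σ = 2.055 days.
D = μ + z·σ = 39 + 1.645·2.055 = 42.4 days

42.4 days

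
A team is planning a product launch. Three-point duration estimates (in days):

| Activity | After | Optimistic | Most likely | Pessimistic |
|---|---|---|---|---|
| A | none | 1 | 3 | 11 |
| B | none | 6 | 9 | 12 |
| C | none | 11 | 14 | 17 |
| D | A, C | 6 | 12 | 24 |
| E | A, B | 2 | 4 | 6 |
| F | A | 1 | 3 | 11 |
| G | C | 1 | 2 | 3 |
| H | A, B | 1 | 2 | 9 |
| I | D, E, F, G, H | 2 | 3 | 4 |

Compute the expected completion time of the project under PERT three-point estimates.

30 days

te_A = (1 + 4·3 + 11)/6 = 24/6 = 4
te_B = (6 + 4·9 + 12)/6 = 54/6 = 9
te_C = (11 + 4·14 + 17)/6 = 84/6 = 14
te_D = (6 + 4·12 + 24)/6 = 78/6 = 13
te_E = (2 + 4·4 + 6)/6 = 24/6 = 4
te_F = (1 + 4·3 + 11)/6 = 24/6 = 4
te_G = (1 + 4·2 + 3)/6 = 12/6 = 2
te_H = (1 + 4·2 + 9)/6 = 18/6 = 3
te_I = (2 + 4·3 + 4)/6 = 18/6 = 3

Forward pass:
ES_A = 0; EF_A = 4
ES_B = 0; EF_B = 9
ES_C = 0; EF_C = 14
ES_D = max(EF_A=4, EF_C=14) = 14; EF_D = 14+13 = 27
ES_E = max(EF_A=4, EF_B=9) = 9; EF_E = 9+4 = 13
ES_F = 4; EF_F = 4+4 = 8
ES_G = 14; EF_G = 14+2 = 16
ES_H = max(EF_A=4, EF_B=9) = 9; EF_H = 9+3 = 12
ES_I = max(EF_D=27, EF_E=13, EF_F=8, EF_G=16, EF_H=12) = 27; EF_I = 27+3 = 30
Expected project duration μ = 30 days. Critical path: C → D → I.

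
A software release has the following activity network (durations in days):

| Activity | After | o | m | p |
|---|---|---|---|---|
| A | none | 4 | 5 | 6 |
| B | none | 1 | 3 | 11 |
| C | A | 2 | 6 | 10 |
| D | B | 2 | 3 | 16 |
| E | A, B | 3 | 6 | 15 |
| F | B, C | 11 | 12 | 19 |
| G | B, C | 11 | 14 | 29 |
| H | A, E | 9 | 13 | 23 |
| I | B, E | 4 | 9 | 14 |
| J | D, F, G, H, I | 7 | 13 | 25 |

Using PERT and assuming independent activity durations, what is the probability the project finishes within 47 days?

te_A = (4 + 4·5 + 6)/6 = 30/6 = 5; σ²_A = ((6−4)/6)² = 0.111
te_B = (1 + 4·3 + 11)/6 = 24/6 = 4; σ²_B = ((11−1)/6)² = 2.778
te_C = (2 + 4·6 + 10)/6 = 36/6 = 6; σ²_C = ((10−2)/6)² = 1.778
te_D = (2 + 4·3 + 16)/6 = 30/6 = 5; σ²_D = ((16−2)/6)² = 5.444
te_E = (3 + 4·6 + 15)/6 = 42/6 = 7; σ²_E = ((15−3)/6)² = 4.000
te_F = (11 + 4·12 + 19)/6 = 78/6 = 13; σ²_F = ((19−11)/6)² = 1.778
te_G = (11 + 4·14 + 29)/6 = 96/6 = 16; σ²_G = ((29−11)/6)² = 9.000
te_H = (9 + 4·13 + 23)/6 = 84/6 = 14; σ²_H = ((23−9)/6)² = 5.444
te_I = (4 + 4·9 + 14)/6 = 54/6 = 9; σ²_I = ((14−4)/6)² = 2.778
te_J = (7 + 4·13 + 25)/6 = 84/6 = 14; σ²_J = ((25−7)/6)² = 9.000

Forward pass:
ES_A = 0; EF_A = 5
ES_B = 0; EF_B = 4
ES_C = 5; EF_C = 5+6 = 11
ES_D = 4; EF_D = 4+5 = 9
ES_E = max(EF_A=5, EF_B=4) = 5; EF_E = 5+7 = 12
ES_F = max(EF_B=4, EF_C=11) = 11; EF_F = 11+13 = 24
ES_G = max(EF_B=4, EF_C=11) = 11; EF_G = 11+16 = 27
ES_H = max(EF_A=5, EF_E=12) = 12; EF_H = 12+14 = 26
ES_I = max(EF_B=4, EF_E=12) = 12; EF_I = 12+9 = 21
ES_J = max(EF_D=9, EF_F=24, EF_G=27, EF_H=26, EF_I=21) = 27; EF_J = 27+14 = 41
Expected project duration μ = 41 days. Critical path: A → C → G → J.

Variance along critical path = 0.111 + 1.778 + 9.000 + 9.000 = 19.889; σ = √19.889 = 4.460 days.
Z = (47 − 41) / 4.460 = 1.345
P(T ≤ 47) = Φ(1.345) ≈ 0.911

0.911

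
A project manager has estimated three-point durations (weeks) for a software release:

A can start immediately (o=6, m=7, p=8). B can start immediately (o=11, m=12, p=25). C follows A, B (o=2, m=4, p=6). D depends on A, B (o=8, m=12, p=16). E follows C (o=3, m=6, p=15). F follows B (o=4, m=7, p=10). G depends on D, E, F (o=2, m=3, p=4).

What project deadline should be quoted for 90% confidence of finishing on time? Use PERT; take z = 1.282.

te_A = (6 + 4·7 + 8)/6 = 42/6 = 7; σ²_A = ((8−6)/6)² = 0.111
te_B = (11 + 4·12 + 25)/6 = 84/6 = 14; σ²_B = ((25−11)/6)² = 5.444
te_C = (2 + 4·4 + 6)/6 = 24/6 = 4; σ²_C = ((6−2)/6)² = 0.444
te_D = (8 + 4·12 + 16)/6 = 72/6 = 12; σ²_D = ((16−8)/6)² = 1.778
te_E = (3 + 4·6 + 15)/6 = 42/6 = 7; σ²_E = ((15−3)/6)² = 4.000
te_F = (4 + 4·7 + 10)/6 = 42/6 = 7; σ²_F = ((10−4)/6)² = 1.000
te_G = (2 + 4·3 + 4)/6 = 18/6 = 3; σ²_G = ((4−2)/6)² = 0.111

Forward pass:
ES_A = 0; EF_A = 7
ES_B = 0; EF_B = 14
ES_C = max(EF_A=7, EF_B=14) = 14; EF_C = 14+4 = 18
ES_D = max(EF_A=7, EF_B=14) = 14; EF_D = 14+12 = 26
ES_E = 18; EF_E = 18+7 = 25
ES_F = 14; EF_F = 14+7 = 21
ES_G = max(EF_D=26, EF_E=25, EF_F=21) = 26; EF_G = 26+3 = 29
Expected project duration μ = 29 weeks. Critical path: B → D → G.

Variance along critical path = 5.444 + 1.778 + 0.111 = 7.333; σ = 2.708 weeks.
D = μ + z·σ = 29 + 1.282·2.708 = 32.5 weeks

32.5 weeks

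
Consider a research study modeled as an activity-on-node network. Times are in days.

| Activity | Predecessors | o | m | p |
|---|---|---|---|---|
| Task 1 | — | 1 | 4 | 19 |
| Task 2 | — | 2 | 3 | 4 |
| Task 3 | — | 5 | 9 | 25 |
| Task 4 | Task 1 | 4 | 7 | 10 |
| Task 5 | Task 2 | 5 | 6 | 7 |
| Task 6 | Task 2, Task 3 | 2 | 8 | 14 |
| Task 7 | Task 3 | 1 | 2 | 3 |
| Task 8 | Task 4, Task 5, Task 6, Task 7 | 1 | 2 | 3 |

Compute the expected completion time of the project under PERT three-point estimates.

21 days

te_Task 1 = (1 + 4·4 + 19)/6 = 36/6 = 6
te_Task 2 = (2 + 4·3 + 4)/6 = 18/6 = 3
te_Task 3 = (5 + 4·9 + 25)/6 = 66/6 = 11
te_Task 4 = (4 + 4·7 + 10)/6 = 42/6 = 7
te_Task 5 = (5 + 4·6 + 7)/6 = 36/6 = 6
te_Task 6 = (2 + 4·8 + 14)/6 = 48/6 = 8
te_Task 7 = (1 + 4·2 + 3)/6 = 12/6 = 2
te_Task 8 = (1 + 4·2 + 3)/6 = 12/6 = 2

Forward pass:
ES_Task 1 = 0; EF_Task 1 = 6
ES_Task 2 = 0; EF_Task 2 = 3
ES_Task 3 = 0; EF_Task 3 = 11
ES_Task 4 = 6; EF_Task 4 = 6+7 = 13
ES_Task 5 = 3; EF_Task 5 = 3+6 = 9
ES_Task 6 = max(EF_Task 2=3, EF_Task 3=11) = 11; EF_Task 6 = 11+8 = 19
ES_Task 7 = 11; EF_Task 7 = 11+2 = 13
ES_Task 8 = max(EF_Task 4=13, EF_Task 5=9, EF_Task 6=19, EF_Task 7=13) = 19; EF_Task 8 = 19+2 = 21
Expected project duration μ = 21 days. Critical path: Task 3 → Task 6 → Task 8.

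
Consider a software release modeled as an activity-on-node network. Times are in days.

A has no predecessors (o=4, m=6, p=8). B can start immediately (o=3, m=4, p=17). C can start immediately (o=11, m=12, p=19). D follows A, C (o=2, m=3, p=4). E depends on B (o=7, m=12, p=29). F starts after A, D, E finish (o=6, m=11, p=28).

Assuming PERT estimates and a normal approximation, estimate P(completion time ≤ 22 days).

te_A = (4 + 4·6 + 8)/6 = 36/6 = 6; σ²_A = ((8−4)/6)² = 0.444
te_B = (3 + 4·4 + 17)/6 = 36/6 = 6; σ²_B = ((17−3)/6)² = 5.444
te_C = (11 + 4·12 + 19)/6 = 78/6 = 13; σ²_C = ((19−11)/6)² = 1.778
te_D = (2 + 4·3 + 4)/6 = 18/6 = 3; σ²_D = ((4−2)/6)² = 0.111
te_E = (7 + 4·12 + 29)/6 = 84/6 = 14; σ²_E = ((29−7)/6)² = 13.444
te_F = (6 + 4·11 + 28)/6 = 78/6 = 13; σ²_F = ((28−6)/6)² = 13.444

Forward pass:
ES_A = 0; EF_A = 6
ES_B = 0; EF_B = 6
ES_C = 0; EF_C = 13
ES_D = max(EF_A=6, EF_C=13) = 13; EF_D = 13+3 = 16
ES_E = 6; EF_E = 6+14 = 20
ES_F = max(EF_A=6, EF_D=16, EF_E=20) = 20; EF_F = 20+13 = 33
Expected project duration μ = 33 days. Critical path: B → E → F.

Variance along critical path = 5.444 + 13.444 + 13.444 = 32.333; σ = √32.333 = 5.686 days.
Z = (22 − 33) / 5.686 = -1.934
P(T ≤ 22) = Φ(-1.934) ≈ 0.027

0.027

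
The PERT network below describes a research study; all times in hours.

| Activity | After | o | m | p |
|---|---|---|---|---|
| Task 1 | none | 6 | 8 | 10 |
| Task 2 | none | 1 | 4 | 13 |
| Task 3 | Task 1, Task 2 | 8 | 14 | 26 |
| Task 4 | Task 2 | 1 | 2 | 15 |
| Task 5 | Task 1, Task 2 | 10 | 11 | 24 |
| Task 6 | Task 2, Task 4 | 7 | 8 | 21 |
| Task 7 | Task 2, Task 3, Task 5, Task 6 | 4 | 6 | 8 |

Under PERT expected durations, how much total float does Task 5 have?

te_Task 1 = (6 + 4·8 + 10)/6 = 48/6 = 8
te_Task 2 = (1 + 4·4 + 13)/6 = 30/6 = 5
te_Task 3 = (8 + 4·14 + 26)/6 = 90/6 = 15
te_Task 4 = (1 + 4·2 + 15)/6 = 24/6 = 4
te_Task 5 = (10 + 4·11 + 24)/6 = 78/6 = 13
te_Task 6 = (7 + 4·8 + 21)/6 = 60/6 = 10
te_Task 7 = (4 + 4·6 + 8)/6 = 36/6 = 6

Forward pass:
ES_Task 1 = 0; EF_Task 1 = 8
ES_Task 2 = 0; EF_Task 2 = 5
ES_Task 3 = max(EF_Task 1=8, EF_Task 2=5) = 8; EF_Task 3 = 8+15 = 23
ES_Task 4 = 5; EF_Task 4 = 5+4 = 9
ES_Task 5 = max(EF_Task 1=8, EF_Task 2=5) = 8; EF_Task 5 = 8+13 = 21
ES_Task 6 = max(EF_Task 2=5, EF_Task 4=9) = 9; EF_Task 6 = 9+10 = 19
ES_Task 7 = max(EF_Task 2=5, EF_Task 3=23, EF_Task 5=21, EF_Task 6=19) = 23; EF_Task 7 = 23+6 = 29
Expected project duration μ = 29 hours. Critical path: Task 1 → Task 3 → Task 7.

Backward pass:
LF_Task 7 = 29; LS_Task 7 = 29−6 = 23
LF_Task 6 = LS_Task 7 = 23; LS_Task 6 = 23−10 = 13
LF_Task 5 = LS_Task 7 = 23; LS_Task 5 = 23−13 = 10
LF_Task 4 = LS_Task 6 = 13; LS_Task 4 = 13−4 = 9
LF_Task 3 = LS_Task 7 = 23; LS_Task 3 = 23−15 = 8
LF_Task 2 = min(LS_Task 3=8, LS_Task 4=9, LS_Task 5=10, LS_Task 6=13, LS_Task 7=23) = 8; LS_Task 2 = 8−5 = 3
LF_Task 1 = min(LS_Task 3=8, LS_Task 5=10) = 8; LS_Task 1 = 8−8 = 0
Slack_Task 5 = LS_Task 5 − ES_Task 5 = 10 − 8 = 2

2 hours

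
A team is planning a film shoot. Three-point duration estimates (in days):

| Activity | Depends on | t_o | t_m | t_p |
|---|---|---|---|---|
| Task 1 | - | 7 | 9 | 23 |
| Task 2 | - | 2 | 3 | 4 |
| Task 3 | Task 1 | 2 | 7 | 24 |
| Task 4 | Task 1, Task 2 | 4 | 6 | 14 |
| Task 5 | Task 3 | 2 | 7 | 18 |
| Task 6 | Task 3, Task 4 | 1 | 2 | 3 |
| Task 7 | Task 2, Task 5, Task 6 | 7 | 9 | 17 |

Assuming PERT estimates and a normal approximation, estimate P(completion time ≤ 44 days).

te_Task 1 = (7 + 4·9 + 23)/6 = 66/6 = 11; σ²_Task 1 = ((23−7)/6)² = 7.111
te_Task 2 = (2 + 4·3 + 4)/6 = 18/6 = 3; σ²_Task 2 = ((4−2)/6)² = 0.111
te_Task 3 = (2 + 4·7 + 24)/6 = 54/6 = 9; σ²_Task 3 = ((24−2)/6)² = 13.444
te_Task 4 = (4 + 4·6 + 14)/6 = 42/6 = 7; σ²_Task 4 = ((14−4)/6)² = 2.778
te_Task 5 = (2 + 4·7 + 18)/6 = 48/6 = 8; σ²_Task 5 = ((18−2)/6)² = 7.111
te_Task 6 = (1 + 4·2 + 3)/6 = 12/6 = 2; σ²_Task 6 = ((3−1)/6)² = 0.111
te_Task 7 = (7 + 4·9 + 17)/6 = 60/6 = 10; σ²_Task 7 = ((17−7)/6)² = 2.778

Forward pass:
ES_Task 1 = 0; EF_Task 1 = 11
ES_Task 2 = 0; EF_Task 2 = 3
ES_Task 3 = 11; EF_Task 3 = 11+9 = 20
ES_Task 4 = max(EF_Task 1=11, EF_Task 2=3) = 11; EF_Task 4 = 11+7 = 18
ES_Task 5 = 20; EF_Task 5 = 20+8 = 28
ES_Task 6 = max(EF_Task 3=20, EF_Task 4=18) = 20; EF_Task 6 = 20+2 = 22
ES_Task 7 = max(EF_Task 2=3, EF_Task 5=28, EF_Task 6=22) = 28; EF_Task 7 = 28+10 = 38
Expected project duration μ = 38 days. Critical path: Task 1 → Task 3 → Task 5 → Task 7.

Variance along critical path = 7.111 + 13.444 + 7.111 + 2.778 = 30.444; σ = √30.444 = 5.518 days.
Z = (44 − 38) / 5.518 = 1.087
P(T ≤ 44) = Φ(1.087) ≈ 0.862

0.862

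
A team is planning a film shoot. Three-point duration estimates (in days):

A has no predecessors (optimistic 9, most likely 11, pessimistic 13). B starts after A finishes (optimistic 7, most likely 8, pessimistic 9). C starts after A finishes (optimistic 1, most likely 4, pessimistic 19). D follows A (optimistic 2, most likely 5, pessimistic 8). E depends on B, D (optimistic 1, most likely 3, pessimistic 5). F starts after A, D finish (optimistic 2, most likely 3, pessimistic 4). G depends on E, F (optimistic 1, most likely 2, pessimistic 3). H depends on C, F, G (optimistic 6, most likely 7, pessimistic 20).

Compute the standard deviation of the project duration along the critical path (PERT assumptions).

te_A = (9 + 4·11 + 13)/6 = 66/6 = 11; σ²_A = ((13−9)/6)² = 0.444
te_B = (7 + 4·8 + 9)/6 = 48/6 = 8; σ²_B = ((9−7)/6)² = 0.111
te_C = (1 + 4·4 + 19)/6 = 36/6 = 6; σ²_C = ((19−1)/6)² = 9.000
te_D = (2 + 4·5 + 8)/6 = 30/6 = 5; σ²_D = ((8−2)/6)² = 1.000
te_E = (1 + 4·3 + 5)/6 = 18/6 = 3; σ²_E = ((5−1)/6)² = 0.444
te_F = (2 + 4·3 + 4)/6 = 18/6 = 3; σ²_F = ((4−2)/6)² = 0.111
te_G = (1 + 4·2 + 3)/6 = 12/6 = 2; σ²_G = ((3−1)/6)² = 0.111
te_H = (6 + 4·7 + 20)/6 = 54/6 = 9; σ²_H = ((20−6)/6)² = 5.444

Forward pass:
ES_A = 0; EF_A = 11
ES_B = 11; EF_B = 11+8 = 19
ES_C = 11; EF_C = 11+6 = 17
ES_D = 11; EF_D = 11+5 = 16
ES_E = max(EF_B=19, EF_D=16) = 19; EF_E = 19+3 = 22
ES_F = max(EF_A=11, EF_D=16) = 16; EF_F = 16+3 = 19
ES_G = max(EF_E=22, EF_F=19) = 22; EF_G = 22+2 = 24
ES_H = max(EF_C=17, EF_F=19, EF_G=24) = 24; EF_H = 24+9 = 33
Expected project duration μ = 33 days. Critical path: A → B → E → G → H.

Variance along critical path = 0.444 + 0.111 + 0.444 + 0.111 + 5.444 = 6.556
σ = √6.556 = 2.560 days

2.56 days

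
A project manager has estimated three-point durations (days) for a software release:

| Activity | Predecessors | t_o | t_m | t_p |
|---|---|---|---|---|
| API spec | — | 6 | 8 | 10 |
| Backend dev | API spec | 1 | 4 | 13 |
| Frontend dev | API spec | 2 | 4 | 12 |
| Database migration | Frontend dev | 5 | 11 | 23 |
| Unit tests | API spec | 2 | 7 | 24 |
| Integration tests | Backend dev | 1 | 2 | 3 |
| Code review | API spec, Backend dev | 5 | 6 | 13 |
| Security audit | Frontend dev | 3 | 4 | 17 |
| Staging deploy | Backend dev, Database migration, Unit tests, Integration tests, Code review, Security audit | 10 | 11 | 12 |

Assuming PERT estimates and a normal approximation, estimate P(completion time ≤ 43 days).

te_API spec = (6 + 4·8 + 10)/6 = 48/6 = 8; σ²_API spec = ((10−6)/6)² = 0.444
te_Backend dev = (1 + 4·4 + 13)/6 = 30/6 = 5; σ²_Backend dev = ((13−1)/6)² = 4.000
te_Frontend dev = (2 + 4·4 + 12)/6 = 30/6 = 5; σ²_Frontend dev = ((12−2)/6)² = 2.778
te_Database migration = (5 + 4·11 + 23)/6 = 72/6 = 12; σ²_Database migration = ((23−5)/6)² = 9.000
te_Unit tests = (2 + 4·7 + 24)/6 = 54/6 = 9; σ²_Unit tests = ((24−2)/6)² = 13.444
te_Integration tests = (1 + 4·2 + 3)/6 = 12/6 = 2; σ²_Integration tests = ((3−1)/6)² = 0.111
te_Code review = (5 + 4·6 + 13)/6 = 42/6 = 7; σ²_Code review = ((13−5)/6)² = 1.778
te_Security audit = (3 + 4·4 + 17)/6 = 36/6 = 6; σ²_Security audit = ((17−3)/6)² = 5.444
te_Staging deploy = (10 + 4·11 + 12)/6 = 66/6 = 11; σ²_Staging deploy = ((12−10)/6)² = 0.111

Forward pass:
ES_API spec = 0; EF_API spec = 8
ES_Backend dev = 8; EF_Backend dev = 8+5 = 13
ES_Frontend dev = 8; EF_Frontend dev = 8+5 = 13
ES_Database migration = 13; EF_Database migration = 13+12 = 25
ES_Unit tests = 8; EF_Unit tests = 8+9 = 17
ES_Integration tests = 13; EF_Integration tests = 13+2 = 15
ES_Code review = max(EF_API spec=8, EF_Backend dev=13) = 13; EF_Code review = 13+7 = 20
ES_Security audit = 13; EF_Security audit = 13+6 = 19
ES_Staging deploy = max(EF_Backend dev=13, EF_Database migration=25, EF_Unit tests=17, EF_Integration tests=15, EF_Code review=20, EF_Security audit=19) = 25; EF_Staging deploy = 25+11 = 36
Expected project duration μ = 36 days. Critical path: API spec → Frontend dev → Database migration → Staging deploy.

Variance along critical path = 0.444 + 2.778 + 9.000 + 0.111 = 12.333; σ = √12.333 = 3.512 days.
Z = (43 − 36) / 3.512 = 1.993
P(T ≤ 43) = Φ(1.993) ≈ 0.977

0.977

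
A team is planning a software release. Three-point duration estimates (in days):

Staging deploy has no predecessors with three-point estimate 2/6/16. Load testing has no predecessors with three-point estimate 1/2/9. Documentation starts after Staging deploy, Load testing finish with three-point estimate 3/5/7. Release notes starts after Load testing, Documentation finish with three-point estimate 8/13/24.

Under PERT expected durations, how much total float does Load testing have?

te_Staging deploy = (2 + 4·6 + 16)/6 = 42/6 = 7
te_Load testing = (1 + 4·2 + 9)/6 = 18/6 = 3
te_Documentation = (3 + 4·5 + 7)/6 = 30/6 = 5
te_Release notes = (8 + 4·13 + 24)/6 = 84/6 = 14

Forward pass:
ES_Staging deploy = 0; EF_Staging deploy = 7
ES_Load testing = 0; EF_Load testing = 3
ES_Documentation = max(EF_Staging deploy=7, EF_Load testing=3) = 7; EF_Documentation = 7+5 = 12
ES_Release notes = max(EF_Load testing=3, EF_Documentation=12) = 12; EF_Release notes = 12+14 = 26
Expected project duration μ = 26 days. Critical path: Staging deploy → Documentation → Release notes.

Backward pass:
LF_Release notes = 26; LS_Release notes = 26−14 = 12
LF_Documentation = LS_Release notes = 12; LS_Documentation = 12−5 = 7
LF_Load testing = min(LS_Documentation=7, LS_Release notes=12) = 7; LS_Load testing = 7−3 = 4
LF_Staging deploy = LS_Documentation = 7; LS_Staging deploy = 7−7 = 0
Slack_Load testing = LS_Load testing − ES_Load testing = 4 − 0 = 4

4 days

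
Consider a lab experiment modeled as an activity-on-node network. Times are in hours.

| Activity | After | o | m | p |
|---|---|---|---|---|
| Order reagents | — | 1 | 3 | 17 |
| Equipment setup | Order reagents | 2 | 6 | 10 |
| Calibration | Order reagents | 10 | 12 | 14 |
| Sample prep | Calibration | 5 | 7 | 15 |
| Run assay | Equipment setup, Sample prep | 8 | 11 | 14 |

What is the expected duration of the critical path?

36 hours

te_Order reagents = (1 + 4·3 + 17)/6 = 30/6 = 5
te_Equipment setup = (2 + 4·6 + 10)/6 = 36/6 = 6
te_Calibration = (10 + 4·12 + 14)/6 = 72/6 = 12
te_Sample prep = (5 + 4·7 + 15)/6 = 48/6 = 8
te_Run assay = (8 + 4·11 + 14)/6 = 66/6 = 11

Forward pass:
ES_Order reagents = 0; EF_Order reagents = 5
ES_Equipment setup = 5; EF_Equipment setup = 5+6 = 11
ES_Calibration = 5; EF_Calibration = 5+12 = 17
ES_Sample prep = 17; EF_Sample prep = 17+8 = 25
ES_Run assay = max(EF_Equipment setup=11, EF_Sample prep=25) = 25; EF_Run assay = 25+11 = 36
Expected project duration μ = 36 hours. Critical path: Order reagents → Calibration → Sample prep → Run assay.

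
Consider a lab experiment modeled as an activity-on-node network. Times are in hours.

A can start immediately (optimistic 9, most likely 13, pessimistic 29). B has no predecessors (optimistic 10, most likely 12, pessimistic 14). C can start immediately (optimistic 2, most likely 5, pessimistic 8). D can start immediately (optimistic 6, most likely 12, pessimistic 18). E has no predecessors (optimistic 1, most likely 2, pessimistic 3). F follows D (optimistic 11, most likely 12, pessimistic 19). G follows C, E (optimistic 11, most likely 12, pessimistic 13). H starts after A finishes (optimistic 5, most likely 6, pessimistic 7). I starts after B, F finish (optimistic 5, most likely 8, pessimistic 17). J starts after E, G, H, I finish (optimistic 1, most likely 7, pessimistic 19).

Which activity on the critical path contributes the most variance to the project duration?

J

te_A = (9 + 4·13 + 29)/6 = 90/6 = 15; σ²_A = ((29−9)/6)² = 11.111
te_B = (10 + 4·12 + 14)/6 = 72/6 = 12; σ²_B = ((14−10)/6)² = 0.444
te_C = (2 + 4·5 + 8)/6 = 30/6 = 5; σ²_C = ((8−2)/6)² = 1.000
te_D = (6 + 4·12 + 18)/6 = 72/6 = 12; σ²_D = ((18−6)/6)² = 4.000
te_E = (1 + 4·2 + 3)/6 = 12/6 = 2; σ²_E = ((3−1)/6)² = 0.111
te_F = (11 + 4·12 + 19)/6 = 78/6 = 13; σ²_F = ((19−11)/6)² = 1.778
te_G = (11 + 4·12 + 13)/6 = 72/6 = 12; σ²_G = ((13−11)/6)² = 0.111
te_H = (5 + 4·6 + 7)/6 = 36/6 = 6; σ²_H = ((7−5)/6)² = 0.111
te_I = (5 + 4·8 + 17)/6 = 54/6 = 9; σ²_I = ((17−5)/6)² = 4.000
te_J = (1 + 4·7 + 19)/6 = 48/6 = 8; σ²_J = ((19−1)/6)² = 9.000

Forward pass:
ES_A = 0; EF_A = 15
ES_B = 0; EF_B = 12
ES_C = 0; EF_C = 5
ES_D = 0; EF_D = 12
ES_E = 0; EF_E = 2
ES_F = 12; EF_F = 12+13 = 25
ES_G = max(EF_C=5, EF_E=2) = 5; EF_G = 5+12 = 17
ES_H = 15; EF_H = 15+6 = 21
ES_I = max(EF_B=12, EF_F=25) = 25; EF_I = 25+9 = 34
ES_J = max(EF_E=2, EF_G=17, EF_H=21, EF_I=34) = 34; EF_J = 34+8 = 42
Expected project duration μ = 42 hours. Critical path: D → F → I → J.

Variances on critical path: σ²_D=4.000, σ²_F=1.778, σ²_I=4.000, σ²_J=9.000.
Largest is σ²_J = 9.000.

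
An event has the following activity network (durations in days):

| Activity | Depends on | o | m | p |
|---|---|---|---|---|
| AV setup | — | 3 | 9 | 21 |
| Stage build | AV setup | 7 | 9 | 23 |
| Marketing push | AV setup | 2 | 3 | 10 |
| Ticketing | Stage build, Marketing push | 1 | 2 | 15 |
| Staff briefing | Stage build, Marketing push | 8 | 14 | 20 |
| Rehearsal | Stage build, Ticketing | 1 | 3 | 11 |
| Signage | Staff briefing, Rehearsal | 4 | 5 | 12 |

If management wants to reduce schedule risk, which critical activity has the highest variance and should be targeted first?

te_AV setup = (3 + 4·9 + 21)/6 = 60/6 = 10; σ²_AV setup = ((21−3)/6)² = 9.000
te_Stage build = (7 + 4·9 + 23)/6 = 66/6 = 11; σ²_Stage build = ((23−7)/6)² = 7.111
te_Marketing push = (2 + 4·3 + 10)/6 = 24/6 = 4; σ²_Marketing push = ((10−2)/6)² = 1.778
te_Ticketing = (1 + 4·2 + 15)/6 = 24/6 = 4; σ²_Ticketing = ((15−1)/6)² = 5.444
te_Staff briefing = (8 + 4·14 + 20)/6 = 84/6 = 14; σ²_Staff briefing = ((20−8)/6)² = 4.000
te_Rehearsal = (1 + 4·3 + 11)/6 = 24/6 = 4; σ²_Rehearsal = ((11−1)/6)² = 2.778
te_Signage = (4 + 4·5 + 12)/6 = 36/6 = 6; σ²_Signage = ((12−4)/6)² = 1.778

Forward pass:
ES_AV setup = 0; EF_AV setup = 10
ES_Stage build = 10; EF_Stage build = 10+11 = 21
ES_Marketing push = 10; EF_Marketing push = 10+4 = 14
ES_Ticketing = max(EF_Stage build=21, EF_Marketing push=14) = 21; EF_Ticketing = 21+4 = 25
ES_Staff briefing = max(EF_Stage build=21, EF_Marketing push=14) = 21; EF_Staff briefing = 21+14 = 35
ES_Rehearsal = max(EF_Stage build=21, EF_Ticketing=25) = 25; EF_Rehearsal = 25+4 = 29
ES_Signage = max(EF_Staff briefing=35, EF_Rehearsal=29) = 35; EF_Signage = 35+6 = 41
Expected project duration μ = 41 days. Critical path: AV setup → Stage build → Staff briefing → Signage.

Variances on critical path: σ²_AV setup=9.000, σ²_Stage build=7.111, σ²_Staff briefing=4.000, σ²_Signage=1.778.
Largest is σ²_AV setup = 9.000.

AV setup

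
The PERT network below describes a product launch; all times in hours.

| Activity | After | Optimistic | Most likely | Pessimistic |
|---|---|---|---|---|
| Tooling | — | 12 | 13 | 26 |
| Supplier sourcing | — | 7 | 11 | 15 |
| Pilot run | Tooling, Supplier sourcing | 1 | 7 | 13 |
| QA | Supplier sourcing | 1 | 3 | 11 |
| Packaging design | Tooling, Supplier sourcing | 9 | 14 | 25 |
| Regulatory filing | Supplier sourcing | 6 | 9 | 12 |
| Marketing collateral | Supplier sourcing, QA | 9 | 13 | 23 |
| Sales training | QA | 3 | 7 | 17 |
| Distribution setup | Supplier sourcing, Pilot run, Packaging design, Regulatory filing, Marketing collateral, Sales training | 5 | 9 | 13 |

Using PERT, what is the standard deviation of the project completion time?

3.79 hours

te_Tooling = (12 + 4·13 + 26)/6 = 90/6 = 15; σ²_Tooling = ((26−12)/6)² = 5.444
te_Supplier sourcing = (7 + 4·11 + 15)/6 = 66/6 = 11; σ²_Supplier sourcing = ((15−7)/6)² = 1.778
te_Pilot run = (1 + 4·7 + 13)/6 = 42/6 = 7; σ²_Pilot run = ((13−1)/6)² = 4.000
te_QA = (1 + 4·3 + 11)/6 = 24/6 = 4; σ²_QA = ((11−1)/6)² = 2.778
te_Packaging design = (9 + 4·14 + 25)/6 = 90/6 = 15; σ²_Packaging design = ((25−9)/6)² = 7.111
te_Regulatory filing = (6 + 4·9 + 12)/6 = 54/6 = 9; σ²_Regulatory filing = ((12−6)/6)² = 1.000
te_Marketing collateral = (9 + 4·13 + 23)/6 = 84/6 = 14; σ²_Marketing collateral = ((23−9)/6)² = 5.444
te_Sales training = (3 + 4·7 + 17)/6 = 48/6 = 8; σ²_Sales training = ((17−3)/6)² = 5.444
te_Distribution setup = (5 + 4·9 + 13)/6 = 54/6 = 9; σ²_Distribution setup = ((13−5)/6)² = 1.778

Forward pass:
ES_Tooling = 0; EF_Tooling = 15
ES_Supplier sourcing = 0; EF_Supplier sourcing = 11
ES_Pilot run = max(EF_Tooling=15, EF_Supplier sourcing=11) = 15; EF_Pilot run = 15+7 = 22
ES_QA = 11; EF_QA = 11+4 = 15
ES_Packaging design = max(EF_Tooling=15, EF_Supplier sourcing=11) = 15; EF_Packaging design = 15+15 = 30
ES_Regulatory filing = 11; EF_Regulatory filing = 11+9 = 20
ES_Marketing collateral = max(EF_Supplier sourcing=11, EF_QA=15) = 15; EF_Marketing collateral = 15+14 = 29
ES_Sales training = 15; EF_Sales training = 15+8 = 23
ES_Distribution setup = max(EF_Supplier sourcing=11, EF_Pilot run=22, EF_Packaging design=30, EF_Regulatory filing=20, EF_Marketing collateral=29, EF_Sales training=23) = 30; EF_Distribution setup = 30+9 = 39
Expected project duration μ = 39 hours. Critical path: Tooling → Packaging design → Distribution setup.

Variance along critical path = 5.444 + 7.111 + 1.778 = 14.333
σ = √14.333 = 3.786 hours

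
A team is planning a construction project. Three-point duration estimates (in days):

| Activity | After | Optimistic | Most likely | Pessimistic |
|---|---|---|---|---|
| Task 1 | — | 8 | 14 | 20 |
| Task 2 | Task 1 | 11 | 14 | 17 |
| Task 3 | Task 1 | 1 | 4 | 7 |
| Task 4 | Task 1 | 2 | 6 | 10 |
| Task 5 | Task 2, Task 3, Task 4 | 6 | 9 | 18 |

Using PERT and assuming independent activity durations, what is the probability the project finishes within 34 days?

te_Task 1 = (8 + 4·14 + 20)/6 = 84/6 = 14; σ²_Task 1 = ((20−8)/6)² = 4.000
te_Task 2 = (11 + 4·14 + 17)/6 = 84/6 = 14; σ²_Task 2 = ((17−11)/6)² = 1.000
te_Task 3 = (1 + 4·4 + 7)/6 = 24/6 = 4; σ²_Task 3 = ((7−1)/6)² = 1.000
te_Task 4 = (2 + 4·6 + 10)/6 = 36/6 = 6; σ²_Task 4 = ((10−2)/6)² = 1.778
te_Task 5 = (6 + 4·9 + 18)/6 = 60/6 = 10; σ²_Task 5 = ((18−6)/6)² = 4.000

Forward pass:
ES_Task 1 = 0; EF_Task 1 = 14
ES_Task 2 = 14; EF_Task 2 = 14+14 = 28
ES_Task 3 = 14; EF_Task 3 = 14+4 = 18
ES_Task 4 = 14; EF_Task 4 = 14+6 = 20
ES_Task 5 = max(EF_Task 2=28, EF_Task 3=18, EF_Task 4=20) = 28; EF_Task 5 = 28+10 = 38
Expected project duration μ = 38 days. Critical path: Task 1 → Task 2 → Task 5.

Variance along critical path = 4.000 + 1.000 + 4.000 = 9.000; σ = √9.000 = 3.000 days.
Z = (34 − 38) / 3.000 = -1.333
P(T ≤ 34) = Φ(-1.333) ≈ 0.091

0.091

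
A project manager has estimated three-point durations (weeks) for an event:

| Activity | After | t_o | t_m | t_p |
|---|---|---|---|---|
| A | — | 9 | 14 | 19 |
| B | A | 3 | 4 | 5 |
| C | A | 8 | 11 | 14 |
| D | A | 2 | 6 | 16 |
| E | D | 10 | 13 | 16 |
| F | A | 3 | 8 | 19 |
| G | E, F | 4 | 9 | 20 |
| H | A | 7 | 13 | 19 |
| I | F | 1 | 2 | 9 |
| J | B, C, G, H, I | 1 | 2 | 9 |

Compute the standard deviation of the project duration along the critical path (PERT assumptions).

4.26 weeks

te_A = (9 + 4·14 + 19)/6 = 84/6 = 14; σ²_A = ((19−9)/6)² = 2.778
te_B = (3 + 4·4 + 5)/6 = 24/6 = 4; σ²_B = ((5−3)/6)² = 0.111
te_C = (8 + 4·11 + 14)/6 = 66/6 = 11; σ²_C = ((14−8)/6)² = 1.000
te_D = (2 + 4·6 + 16)/6 = 42/6 = 7; σ²_D = ((16−2)/6)² = 5.444
te_E = (10 + 4·13 + 16)/6 = 78/6 = 13; σ²_E = ((16−10)/6)² = 1.000
te_F = (3 + 4·8 + 19)/6 = 54/6 = 9; σ²_F = ((19−3)/6)² = 7.111
te_G = (4 + 4·9 + 20)/6 = 60/6 = 10; σ²_G = ((20−4)/6)² = 7.111
te_H = (7 + 4·13 + 19)/6 = 78/6 = 13; σ²_H = ((19−7)/6)² = 4.000
te_I = (1 + 4·2 + 9)/6 = 18/6 = 3; σ²_I = ((9−1)/6)² = 1.778
te_J = (1 + 4·2 + 9)/6 = 18/6 = 3; σ²_J = ((9−1)/6)² = 1.778

Forward pass:
ES_A = 0; EF_A = 14
ES_B = 14; EF_B = 14+4 = 18
ES_C = 14; EF_C = 14+11 = 25
ES_D = 14; EF_D = 14+7 = 21
ES_E = 21; EF_E = 21+13 = 34
ES_F = 14; EF_F = 14+9 = 23
ES_G = max(EF_E=34, EF_F=23) = 34; EF_G = 34+10 = 44
ES_H = 14; EF_H = 14+13 = 27
ES_I = 23; EF_I = 23+3 = 26
ES_J = max(EF_B=18, EF_C=25, EF_G=44, EF_H=27, EF_I=26) = 44; EF_J = 44+3 = 47
Expected project duration μ = 47 weeks. Critical path: A → D → E → G → J.

Variance along critical path = 2.778 + 5.444 + 1.000 + 7.111 + 1.778 = 18.111
σ = √18.111 = 4.256 weeks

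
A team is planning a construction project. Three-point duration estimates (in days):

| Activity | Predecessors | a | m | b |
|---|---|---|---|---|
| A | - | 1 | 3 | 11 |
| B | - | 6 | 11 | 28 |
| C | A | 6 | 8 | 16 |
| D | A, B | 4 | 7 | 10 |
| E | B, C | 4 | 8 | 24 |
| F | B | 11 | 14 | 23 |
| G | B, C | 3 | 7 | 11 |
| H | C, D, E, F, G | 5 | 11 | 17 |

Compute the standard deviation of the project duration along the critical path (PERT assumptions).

4.63 days

te_A = (1 + 4·3 + 11)/6 = 24/6 = 4; σ²_A = ((11−1)/6)² = 2.778
te_B = (6 + 4·11 + 28)/6 = 78/6 = 13; σ²_B = ((28−6)/6)² = 13.444
te_C = (6 + 4·8 + 16)/6 = 54/6 = 9; σ²_C = ((16−6)/6)² = 2.778
te_D = (4 + 4·7 + 10)/6 = 42/6 = 7; σ²_D = ((10−4)/6)² = 1.000
te_E = (4 + 4·8 + 24)/6 = 60/6 = 10; σ²_E = ((24−4)/6)² = 11.111
te_F = (11 + 4·14 + 23)/6 = 90/6 = 15; σ²_F = ((23−11)/6)² = 4.000
te_G = (3 + 4·7 + 11)/6 = 42/6 = 7; σ²_G = ((11−3)/6)² = 1.778
te_H = (5 + 4·11 + 17)/6 = 66/6 = 11; σ²_H = ((17−5)/6)² = 4.000

Forward pass:
ES_A = 0; EF_A = 4
ES_B = 0; EF_B = 13
ES_C = 4; EF_C = 4+9 = 13
ES_D = max(EF_A=4, EF_B=13) = 13; EF_D = 13+7 = 20
ES_E = max(EF_B=13, EF_C=13) = 13; EF_E = 13+10 = 23
ES_F = 13; EF_F = 13+15 = 28
ES_G = max(EF_B=13, EF_C=13) = 13; EF_G = 13+7 = 20
ES_H = max(EF_C=13, EF_D=20, EF_E=23, EF_F=28, EF_G=20) = 28; EF_H = 28+11 = 39
Expected project duration μ = 39 days. Critical path: B → F → H.

Variance along critical path = 13.444 + 4.000 + 4.000 = 21.444
σ = √21.444 = 4.631 days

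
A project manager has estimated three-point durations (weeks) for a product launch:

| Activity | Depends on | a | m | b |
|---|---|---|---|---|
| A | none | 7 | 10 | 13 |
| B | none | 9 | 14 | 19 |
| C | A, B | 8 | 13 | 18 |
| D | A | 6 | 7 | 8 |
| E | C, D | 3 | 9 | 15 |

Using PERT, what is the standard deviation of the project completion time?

te_A = (7 + 4·10 + 13)/6 = 60/6 = 10; σ²_A = ((13−7)/6)² = 1.000
te_B = (9 + 4·14 + 19)/6 = 84/6 = 14; σ²_B = ((19−9)/6)² = 2.778
te_C = (8 + 4·13 + 18)/6 = 78/6 = 13; σ²_C = ((18−8)/6)² = 2.778
te_D = (6 + 4·7 + 8)/6 = 42/6 = 7; σ²_D = ((8−6)/6)² = 0.111
te_E = (3 + 4·9 + 15)/6 = 54/6 = 9; σ²_E = ((15−3)/6)² = 4.000

Forward pass:
ES_A = 0; EF_A = 10
ES_B = 0; EF_B = 14
ES_C = max(EF_A=10, EF_B=14) = 14; EF_C = 14+13 = 27
ES_D = 10; EF_D = 10+7 = 17
ES_E = max(EF_C=27, EF_D=17) = 27; EF_E = 27+9 = 36
Expected project duration μ = 36 weeks. Critical path: B → C → E.

Variance along critical path = 2.778 + 2.778 + 4.000 = 9.556
σ = √9.556 = 3.091 weeks

3.09 weeks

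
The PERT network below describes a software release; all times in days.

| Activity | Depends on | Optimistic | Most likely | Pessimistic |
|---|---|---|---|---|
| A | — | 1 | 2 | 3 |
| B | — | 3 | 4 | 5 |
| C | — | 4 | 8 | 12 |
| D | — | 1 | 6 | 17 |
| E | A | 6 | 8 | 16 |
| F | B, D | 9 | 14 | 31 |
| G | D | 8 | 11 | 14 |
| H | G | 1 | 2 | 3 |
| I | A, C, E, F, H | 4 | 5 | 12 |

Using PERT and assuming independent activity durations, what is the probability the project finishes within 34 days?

0.855

te_A = (1 + 4·2 + 3)/6 = 12/6 = 2; σ²_A = ((3−1)/6)² = 0.111
te_B = (3 + 4·4 + 5)/6 = 24/6 = 4; σ²_B = ((5−3)/6)² = 0.111
te_C = (4 + 4·8 + 12)/6 = 48/6 = 8; σ²_C = ((12−4)/6)² = 1.778
te_D = (1 + 4·6 + 17)/6 = 42/6 = 7; σ²_D = ((17−1)/6)² = 7.111
te_E = (6 + 4·8 + 16)/6 = 54/6 = 9; σ²_E = ((16−6)/6)² = 2.778
te_F = (9 + 4·14 + 31)/6 = 96/6 = 16; σ²_F = ((31−9)/6)² = 13.444
te_G = (8 + 4·11 + 14)/6 = 66/6 = 11; σ²_G = ((14−8)/6)² = 1.000
te_H = (1 + 4·2 + 3)/6 = 12/6 = 2; σ²_H = ((3−1)/6)² = 0.111
te_I = (4 + 4·5 + 12)/6 = 36/6 = 6; σ²_I = ((12−4)/6)² = 1.778

Forward pass:
ES_A = 0; EF_A = 2
ES_B = 0; EF_B = 4
ES_C = 0; EF_C = 8
ES_D = 0; EF_D = 7
ES_E = 2; EF_E = 2+9 = 11
ES_F = max(EF_B=4, EF_D=7) = 7; EF_F = 7+16 = 23
ES_G = 7; EF_G = 7+11 = 18
ES_H = 18; EF_H = 18+2 = 20
ES_I = max(EF_A=2, EF_C=8, EF_E=11, EF_F=23, EF_H=20) = 23; EF_I = 23+6 = 29
Expected project duration μ = 29 days. Critical path: D → F → I.

Variance along critical path = 7.111 + 13.444 + 1.778 = 22.333; σ = √22.333 = 4.726 days.
Z = (34 − 29) / 4.726 = 1.058
P(T ≤ 34) = Φ(1.058) ≈ 0.855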